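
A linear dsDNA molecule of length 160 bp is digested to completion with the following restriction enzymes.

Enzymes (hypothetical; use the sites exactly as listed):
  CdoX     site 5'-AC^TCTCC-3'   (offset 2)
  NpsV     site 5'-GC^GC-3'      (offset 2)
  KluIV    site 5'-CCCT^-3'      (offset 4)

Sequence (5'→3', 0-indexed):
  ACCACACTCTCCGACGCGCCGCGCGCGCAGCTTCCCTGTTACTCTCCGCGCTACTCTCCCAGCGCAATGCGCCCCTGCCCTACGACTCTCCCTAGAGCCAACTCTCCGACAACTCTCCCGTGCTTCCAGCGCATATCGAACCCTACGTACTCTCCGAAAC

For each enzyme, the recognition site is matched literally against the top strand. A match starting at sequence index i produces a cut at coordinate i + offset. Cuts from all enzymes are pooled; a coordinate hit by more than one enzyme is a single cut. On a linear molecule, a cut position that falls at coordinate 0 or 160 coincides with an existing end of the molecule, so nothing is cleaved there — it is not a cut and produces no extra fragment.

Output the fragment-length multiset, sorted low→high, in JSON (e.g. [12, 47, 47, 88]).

[2,2,5,5,5,5,5,6,6,7,7,7,7,9,9,10,10,11,11,14,17]

Scan for sites:
  CdoX (ACTCTCC, off=2): starts [5, 40, 52, 84, 100, 111, 148] → cuts [7, 42, 54, 86, 102, 113, 150]
  NpsV (GCGC, off=2): starts [15, 20, 22, 24, 47, 61, 68, 128] → cuts [17, 22, 24, 26, 49, 63, 70, 130]
  KluIV (CCCT, off=4): starts [33, 72, 77, 89, 140] → cuts [37, 76, 81, 93, 144]

Pooled cuts: [7, 17, 22, 24, 26, 37, 42, 49, 54, 63, 70, 76, 81, 86, 93, 102, 113, 130, 144, 150]

Fragment lengths:
  [0,7): 7 bp
  [7,17): 10 bp
  [17,22): 5 bp
  [22,24): 2 bp
  [24,26): 2 bp
  [26,37): 11 bp
  [37,42): 5 bp
  [42,49): 7 bp
  [49,54): 5 bp
  [54,63): 9 bp
  [63,70): 7 bp
  [70,76): 6 bp
  [76,81): 5 bp
  [81,86): 5 bp
  [86,93): 7 bp
  [93,102): 9 bp
  [102,113): 11 bp
  [113,130): 17 bp
  [130,144): 14 bp
  [144,150): 6 bp
  [150,160): 10 bp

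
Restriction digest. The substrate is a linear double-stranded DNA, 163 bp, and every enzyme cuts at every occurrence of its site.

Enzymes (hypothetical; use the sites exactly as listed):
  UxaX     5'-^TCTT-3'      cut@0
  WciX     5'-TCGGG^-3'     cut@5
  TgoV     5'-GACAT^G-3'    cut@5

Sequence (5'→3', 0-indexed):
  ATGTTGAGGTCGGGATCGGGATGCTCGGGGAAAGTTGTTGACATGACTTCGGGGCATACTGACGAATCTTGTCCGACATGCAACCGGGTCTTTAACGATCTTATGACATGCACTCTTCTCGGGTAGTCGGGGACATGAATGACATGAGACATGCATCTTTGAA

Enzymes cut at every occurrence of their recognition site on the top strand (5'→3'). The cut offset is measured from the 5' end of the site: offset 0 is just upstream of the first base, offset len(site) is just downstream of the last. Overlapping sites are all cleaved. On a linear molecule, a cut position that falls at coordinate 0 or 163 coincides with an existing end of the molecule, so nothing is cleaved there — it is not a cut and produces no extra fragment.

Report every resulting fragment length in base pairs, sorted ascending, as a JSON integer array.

[3,4,5,6,7,8,8,9,9,9,9,10,10,11,13,13,14,15]

Site scan:
  UxaX TCTT/0: at [66, 88, 98, 113, 155] ⇒ [66, 88, 98, 113, 155]
  WciX TCGGG/5: at [9, 15, 24, 48, 118, 126] ⇒ [14, 20, 29, 53, 123, 131]
  TgoV GACATG/5: at [39, 74, 104, 131, 140, 147] ⇒ [44, 79, 109, 136, 145, 152]

All cut coordinates (distinct, sorted): [14, 20, 29, 44, 53, 66, 79, 88, 98, 109, 113, 123, 131, 136, 145, 152, 155]

Fragments:
  [0,14): 14 bp
  [14,20): 6 bp
  [20,29): 9 bp
  [29,44): 15 bp
  [44,53): 9 bp
  [53,66): 13 bp
  [66,79): 13 bp
  [79,88): 9 bp
  [88,98): 10 bp
  [98,109): 11 bp
  [109,113): 4 bp
  [113,123): 10 bp
  [123,131): 8 bp
  [131,136): 5 bp
  [136,145): 9 bp
  [145,152): 7 bp
  [152,155): 3 bp
  [155,163): 8 bp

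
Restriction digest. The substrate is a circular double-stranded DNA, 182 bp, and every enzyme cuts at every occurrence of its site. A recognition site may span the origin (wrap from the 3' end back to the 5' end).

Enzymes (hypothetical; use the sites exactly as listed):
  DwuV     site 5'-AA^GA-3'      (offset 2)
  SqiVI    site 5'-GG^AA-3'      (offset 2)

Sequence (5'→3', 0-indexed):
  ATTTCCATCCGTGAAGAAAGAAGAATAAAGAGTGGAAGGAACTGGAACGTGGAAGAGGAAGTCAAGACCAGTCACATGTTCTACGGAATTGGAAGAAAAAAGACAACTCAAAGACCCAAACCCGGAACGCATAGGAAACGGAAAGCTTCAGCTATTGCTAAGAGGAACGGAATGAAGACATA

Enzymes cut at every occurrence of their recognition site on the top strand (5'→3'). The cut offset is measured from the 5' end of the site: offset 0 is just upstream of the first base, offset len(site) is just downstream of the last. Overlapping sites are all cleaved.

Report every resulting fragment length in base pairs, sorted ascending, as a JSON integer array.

Scan for sites:
  DwuV AAGA/2: at [13, 17, 20, 27, 52, 63, 92, 99, 110, 159, 174] ⇒ [15, 19, 22, 29, 54, 65, 94, 101, 112, 161, 176]
  SqiVI GGAA/2: at [33, 37, 43, 50, 56, 84, 90, 123, 133, 139, 163, 168] ⇒ [35, 39, 45, 52, 58, 86, 92, 125, 135, 141, 165, 170]

Pooled cuts: [15, 19, 22, 29, 35, 39, 45, 52, 54, 58, 65, 86, 92, 94, 101, 112, 125, 135, 141, 161, 165, 170, 176]

Fragments:
  15→19: 4 bp
  19→22: 3 bp
  22→29: 7 bp
  29→35: 6 bp
  35→39: 4 bp
  39→45: 6 bp
  45→52: 7 bp
  52→54: 2 bp
  54→58: 4 bp
  58→65: 7 bp
  65→86: 21 bp
  86→92: 6 bp
  92→94: 2 bp
  94→101: 7 bp
  101→112: 11 bp
  112→125: 13 bp
  125→135: 10 bp
  135→141: 6 bp
  141→161: 20 bp
  161→165: 4 bp
  165→170: 5 bp
  170→176: 6 bp
  176→15 (wrap): 182-176+15 = 21 bp

[2,2,3,4,4,4,4,5,6,6,6,6,6,7,7,7,7,10,11,13,20,21,21]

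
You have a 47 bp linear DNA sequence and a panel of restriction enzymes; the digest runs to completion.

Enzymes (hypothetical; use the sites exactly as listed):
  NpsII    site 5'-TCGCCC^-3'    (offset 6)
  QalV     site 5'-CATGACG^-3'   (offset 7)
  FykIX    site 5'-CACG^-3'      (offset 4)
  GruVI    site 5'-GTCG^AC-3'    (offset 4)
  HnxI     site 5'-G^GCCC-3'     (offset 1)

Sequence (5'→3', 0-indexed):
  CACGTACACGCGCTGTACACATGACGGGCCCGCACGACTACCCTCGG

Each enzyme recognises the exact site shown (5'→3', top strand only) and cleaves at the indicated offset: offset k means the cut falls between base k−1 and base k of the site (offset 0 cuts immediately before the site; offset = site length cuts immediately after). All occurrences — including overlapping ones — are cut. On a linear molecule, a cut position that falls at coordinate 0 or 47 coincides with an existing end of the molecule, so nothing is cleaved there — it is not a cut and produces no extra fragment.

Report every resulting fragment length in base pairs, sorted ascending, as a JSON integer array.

Site scan:
  NpsII (TCGCCC, off=6): no sites
  QalV (CATGACG, off=7): starts [19] → cuts [26]
  FykIX (CACG, off=4): starts [0, 6, 32] → cuts [4, 10, 36]
  GruVI (GTCGAC, off=4): no sites
  HnxI (GGCCC, off=1): starts [26] → cuts [27]

All cut coordinates (distinct, sorted): [4, 10, 26, 27, 36]

Fragment lengths:
  [0,4): 4 bp
  [4,10): 6 bp
  [10,26): 16 bp
  [26,27): 1 bp
  [27,36): 9 bp
  [36,47): 11 bp

[1,4,6,9,11,16]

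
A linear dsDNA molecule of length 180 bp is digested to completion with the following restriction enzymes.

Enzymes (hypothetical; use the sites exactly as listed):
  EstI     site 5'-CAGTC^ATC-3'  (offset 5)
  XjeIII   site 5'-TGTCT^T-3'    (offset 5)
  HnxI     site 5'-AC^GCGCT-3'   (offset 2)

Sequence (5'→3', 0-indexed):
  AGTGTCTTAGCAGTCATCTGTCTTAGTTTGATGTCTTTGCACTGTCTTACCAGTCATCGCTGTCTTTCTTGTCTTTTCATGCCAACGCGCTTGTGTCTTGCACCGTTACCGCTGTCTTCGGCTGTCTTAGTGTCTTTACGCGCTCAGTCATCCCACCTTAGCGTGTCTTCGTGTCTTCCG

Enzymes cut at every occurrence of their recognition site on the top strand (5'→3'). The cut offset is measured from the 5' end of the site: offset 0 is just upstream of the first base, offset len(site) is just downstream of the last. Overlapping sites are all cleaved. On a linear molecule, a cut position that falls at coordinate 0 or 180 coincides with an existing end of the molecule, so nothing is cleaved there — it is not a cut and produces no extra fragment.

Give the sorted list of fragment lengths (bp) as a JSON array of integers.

Per-enzyme occurrences:
  EstI CAGTCATC/5: at [10, 50, 144] ⇒ [15, 55, 149]
  XjeIII TGTCTT/5: at [2, 18, 31, 42, 60, 69, 93, 112, 122, 130, 163, 171] ⇒ [7, 23, 36, 47, 65, 74, 98, 117, 127, 135, 168, 176]
  HnxI ACGCGCT/2: at [84, 137] ⇒ [86, 139]

All cut coordinates (distinct, sorted): [7, 15, 23, 36, 47, 55, 65, 74, 86, 98, 117, 127, 135, 139, 149, 168, 176]

Fragment lengths:
  [0,7): 7 bp
  [7,15): 8 bp
  [15,23): 8 bp
  [23,36): 13 bp
  [36,47): 11 bp
  [47,55): 8 bp
  [55,65): 10 bp
  [65,74): 9 bp
  [74,86): 12 bp
  [86,98): 12 bp
  [98,117): 19 bp
  [117,127): 10 bp
  [127,135): 8 bp
  [135,139): 4 bp
  [139,149): 10 bp
  [149,168): 19 bp
  [168,176): 8 bp
  [176,180): 4 bp

[4,4,7,8,8,8,8,8,9,10,10,10,11,12,12,13,19,19]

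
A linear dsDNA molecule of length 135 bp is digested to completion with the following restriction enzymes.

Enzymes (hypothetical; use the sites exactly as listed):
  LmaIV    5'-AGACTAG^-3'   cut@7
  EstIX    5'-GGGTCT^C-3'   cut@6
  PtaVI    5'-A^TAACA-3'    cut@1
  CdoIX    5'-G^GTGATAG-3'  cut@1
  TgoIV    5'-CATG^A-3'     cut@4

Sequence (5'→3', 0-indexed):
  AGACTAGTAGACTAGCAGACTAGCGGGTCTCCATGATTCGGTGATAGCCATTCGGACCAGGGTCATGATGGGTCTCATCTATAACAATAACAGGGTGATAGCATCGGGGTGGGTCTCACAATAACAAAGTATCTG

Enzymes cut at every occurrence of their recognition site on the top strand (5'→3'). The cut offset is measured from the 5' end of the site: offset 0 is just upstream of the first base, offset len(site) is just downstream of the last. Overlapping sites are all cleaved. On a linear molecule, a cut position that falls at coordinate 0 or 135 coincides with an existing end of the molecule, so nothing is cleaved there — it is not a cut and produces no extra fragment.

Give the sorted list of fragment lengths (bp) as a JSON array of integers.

[5,5,5,6,6,7,7,7,8,8,8,14,22,27]

Per-enzyme occurrences:
  LmaIV AGACTAG/7: at [0, 8, 16] ⇒ [7, 15, 23]
  EstIX GGGTCTC/6: at [24, 69, 110] ⇒ [30, 75, 116]
  PtaVI ATAACA/1: at [80, 86, 120] ⇒ [81, 87, 121]
  CdoIX GGTGATAG/1: at [39, 93] ⇒ [40, 94]
  TgoIV CATGA/4: at [31, 63] ⇒ [35, 67]

Pooled cuts: [7, 15, 23, 30, 35, 40, 67, 75, 81, 87, 94, 116, 121]

Fragment lengths:
  [0,7): 7 bp
  [7,15): 8 bp
  [15,23): 8 bp
  [23,30): 7 bp
  [30,35): 5 bp
  [35,40): 5 bp
  [40,67): 27 bp
  [67,75): 8 bp
  [75,81): 6 bp
  [81,87): 6 bp
  [87,94): 7 bp
  [94,116): 22 bp
  [116,121): 5 bp
  [121,135): 14 bp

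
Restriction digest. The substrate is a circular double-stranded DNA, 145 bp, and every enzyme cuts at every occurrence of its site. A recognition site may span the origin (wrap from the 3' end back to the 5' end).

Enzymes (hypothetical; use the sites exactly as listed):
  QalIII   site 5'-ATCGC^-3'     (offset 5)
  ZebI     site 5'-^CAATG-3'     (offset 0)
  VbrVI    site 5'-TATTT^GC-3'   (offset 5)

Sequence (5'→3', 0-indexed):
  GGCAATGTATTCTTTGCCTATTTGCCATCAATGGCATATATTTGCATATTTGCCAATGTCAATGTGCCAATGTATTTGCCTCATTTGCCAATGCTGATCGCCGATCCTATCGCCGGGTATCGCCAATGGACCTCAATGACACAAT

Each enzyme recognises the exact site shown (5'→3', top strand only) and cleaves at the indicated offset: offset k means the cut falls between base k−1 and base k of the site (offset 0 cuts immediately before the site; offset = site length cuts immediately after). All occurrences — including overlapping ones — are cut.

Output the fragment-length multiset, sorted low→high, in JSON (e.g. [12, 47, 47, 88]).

[2,5,6,6,8,8,8,10,10,10,11,12,13,15,21]

Per-enzyme occurrences:
  QalIII (ATCGC, off=5): starts [96, 108, 118] → cuts [101, 113, 123]
  ZebI (CAATG, off=0): starts [2, 28, 53, 59, 67, 88, 123, 133, 141] → cuts [2, 28, 53, 59, 67, 88, 123, 133, 141]
  VbrVI (TATTTGC, off=5): starts [18, 38, 46, 72] → cuts [23, 43, 51, 77]

All cut coordinates (distinct, sorted): [2, 23, 28, 43, 51, 53, 59, 67, 77, 88, 101, 113, 123, 133, 141]

Fragment lengths:
  2→23: 21 bp
  23→28: 5 bp
  28→43: 15 bp
  43→51: 8 bp
  51→53: 2 bp
  53→59: 6 bp
  59→67: 8 bp
  67→77: 10 bp
  77→88: 11 bp
  88→101: 13 bp
  101→113: 12 bp
  113→123: 10 bp
  123→133: 10 bp
  133→141: 8 bp
  141→2 (wrap): 145-141+2 = 6 bp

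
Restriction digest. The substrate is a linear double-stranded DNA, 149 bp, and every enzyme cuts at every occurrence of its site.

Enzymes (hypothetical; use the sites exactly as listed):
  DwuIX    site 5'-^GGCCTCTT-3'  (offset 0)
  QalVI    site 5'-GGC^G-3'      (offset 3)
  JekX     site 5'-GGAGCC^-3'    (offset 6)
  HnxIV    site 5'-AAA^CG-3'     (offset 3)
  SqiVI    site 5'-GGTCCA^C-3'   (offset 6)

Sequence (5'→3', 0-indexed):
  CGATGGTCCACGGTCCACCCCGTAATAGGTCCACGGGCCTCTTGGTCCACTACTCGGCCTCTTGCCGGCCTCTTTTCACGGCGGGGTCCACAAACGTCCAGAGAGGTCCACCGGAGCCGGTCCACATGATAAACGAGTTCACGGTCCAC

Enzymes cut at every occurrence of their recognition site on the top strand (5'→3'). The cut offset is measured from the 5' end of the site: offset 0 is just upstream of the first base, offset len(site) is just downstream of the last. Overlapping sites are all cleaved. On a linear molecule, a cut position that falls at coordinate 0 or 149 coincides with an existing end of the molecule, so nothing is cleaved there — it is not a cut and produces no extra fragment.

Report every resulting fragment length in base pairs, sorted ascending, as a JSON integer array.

Per-enzyme occurrences:
  DwuIX GGCCTCTT/0: at [35, 55, 66] ⇒ [35, 55, 66]
  QalVI GGCG/3: at [79] ⇒ [82]
  JekX GGAGCC/6: at [112] ⇒ [118]
  HnxIV AAACG/3: at [91, 130] ⇒ [94, 133]
  SqiVI GGTCCAC/6: at [4, 11, 27, 43, 84, 104, 118, 142] ⇒ [10, 17, 33, 49, 90, 110, 124, 148]

Pooled cuts: [10, 17, 33, 35, 49, 55, 66, 82, 90, 94, 110, 118, 124, 133, 148]

Fragment lengths:
  [0,10): 10 bp
  [10,17): 7 bp
  [17,33): 16 bp
  [33,35): 2 bp
  [35,49): 14 bp
  [49,55): 6 bp
  [55,66): 11 bp
  [66,82): 16 bp
  [82,90): 8 bp
  [90,94): 4 bp
  [94,110): 16 bp
  [110,118): 8 bp
  [118,124): 6 bp
  [124,133): 9 bp
  [133,148): 15 bp
  [148,149): 1 bp

[1,2,4,6,6,7,8,8,9,10,11,14,15,16,16,16]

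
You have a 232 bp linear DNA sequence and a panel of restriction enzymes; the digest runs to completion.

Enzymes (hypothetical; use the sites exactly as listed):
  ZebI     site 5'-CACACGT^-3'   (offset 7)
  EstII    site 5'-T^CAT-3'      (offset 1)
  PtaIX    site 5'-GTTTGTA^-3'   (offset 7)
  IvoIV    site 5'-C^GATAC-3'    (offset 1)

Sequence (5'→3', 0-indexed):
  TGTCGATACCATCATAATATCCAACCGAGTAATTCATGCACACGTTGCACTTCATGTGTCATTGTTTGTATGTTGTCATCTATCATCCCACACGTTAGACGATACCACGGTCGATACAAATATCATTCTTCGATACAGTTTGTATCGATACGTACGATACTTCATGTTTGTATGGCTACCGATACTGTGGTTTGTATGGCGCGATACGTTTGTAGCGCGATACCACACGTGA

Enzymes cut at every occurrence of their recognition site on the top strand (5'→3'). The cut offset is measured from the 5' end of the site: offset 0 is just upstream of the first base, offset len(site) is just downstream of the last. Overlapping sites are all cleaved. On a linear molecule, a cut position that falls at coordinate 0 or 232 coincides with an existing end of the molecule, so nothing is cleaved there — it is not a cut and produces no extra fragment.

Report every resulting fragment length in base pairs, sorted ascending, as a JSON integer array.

Per-enzyme occurrences:
  ZebI CACACGT/7: at [38, 88, 223] ⇒ [45, 95, 230]
  EstII TCAT/1: at [11, 33, 51, 58, 75, 82, 122, 161] ⇒ [12, 34, 52, 59, 76, 83, 123, 162]
  PtaIX GTTTGTA/7: at [63, 137, 165, 189, 207] ⇒ [70, 144, 172, 196, 214]
  IvoIV CGATAC/1: at [3, 99, 111, 130, 145, 154, 179, 201, 217] ⇒ [4, 100, 112, 131, 146, 155, 180, 202, 218]

Pooled cuts: [4, 12, 34, 45, 52, 59, 70, 76, 83, 95, 100, 112, 123, 131, 144, 146, 155, 162, 172, 180, 196, 202, 214, 218, 230]

Fragments:
  [0,4): 4 bp
  [4,12): 8 bp
  [12,34): 22 bp
  [34,45): 11 bp
  [45,52): 7 bp
  [52,59): 7 bp
  [59,70): 11 bp
  [70,76): 6 bp
  [76,83): 7 bp
  [83,95): 12 bp
  [95,100): 5 bp
  [100,112): 12 bp
  [112,123): 11 bp
  [123,131): 8 bp
  [131,144): 13 bp
  [144,146): 2 bp
  [146,155): 9 bp
  [155,162): 7 bp
  [162,172): 10 bp
  [172,180): 8 bp
  [180,196): 16 bp
  [196,202): 6 bp
  [202,214): 12 bp
  [214,218): 4 bp
  [218,230): 12 bp
  [230,232): 2 bp

[2,2,4,4,5,6,6,7,7,7,7,8,8,8,9,10,11,11,11,12,12,12,12,13,16,22]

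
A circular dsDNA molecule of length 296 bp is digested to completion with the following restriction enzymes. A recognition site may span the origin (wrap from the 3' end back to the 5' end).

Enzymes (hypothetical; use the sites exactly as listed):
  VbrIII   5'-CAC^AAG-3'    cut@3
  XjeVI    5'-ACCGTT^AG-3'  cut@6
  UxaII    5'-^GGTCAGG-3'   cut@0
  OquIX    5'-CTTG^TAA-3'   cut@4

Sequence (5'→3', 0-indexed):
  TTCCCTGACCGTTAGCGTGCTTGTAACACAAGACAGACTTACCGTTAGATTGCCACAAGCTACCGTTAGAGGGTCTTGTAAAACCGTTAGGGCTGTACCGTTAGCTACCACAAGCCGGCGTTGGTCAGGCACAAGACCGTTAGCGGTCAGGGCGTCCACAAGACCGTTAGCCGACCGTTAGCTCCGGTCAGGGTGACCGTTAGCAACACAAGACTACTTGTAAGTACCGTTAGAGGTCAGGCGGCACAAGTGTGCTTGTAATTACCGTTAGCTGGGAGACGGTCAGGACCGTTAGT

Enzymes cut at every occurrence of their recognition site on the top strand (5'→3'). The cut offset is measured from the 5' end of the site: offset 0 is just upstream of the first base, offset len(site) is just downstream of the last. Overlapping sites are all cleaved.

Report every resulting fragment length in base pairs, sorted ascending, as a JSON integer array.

[3,3,6,6,8,9,9,9,10,10,10,10,11,11,11,11,11,11,11,11,11,13,13,14,15,16,16,17]

Site scan:
  VbrIII CACAAG/3: at [26, 53, 108, 129, 156, 206, 244] ⇒ [29, 56, 111, 132, 159, 209, 247]
  XjeVI ACCGTTAG/6: at [7, 40, 61, 82, 96, 135, 162, 173, 195, 225, 263, 287] ⇒ [13, 46, 67, 88, 102, 141, 168, 179, 201, 231, 269, 293]
  UxaII GGTCAGG/0: at [122, 144, 185, 234, 280] ⇒ [122, 144, 185, 234, 280]
  OquIX CTTGTAA/4: at [19, 74, 216, 254] ⇒ [23, 78, 220, 258]

All cut coordinates (distinct, sorted): [13, 23, 29, 46, 56, 67, 78, 88, 102, 111, 122, 132, 141, 144, 159, 168, 179, 185, 201, 209, 220, 231, 234, 247, 258, 269, 280, 293]

Fragments:
  13→23: 10 bp
  23→29: 6 bp
  29→46: 17 bp
  46→56: 10 bp
  56→67: 11 bp
  67→78: 11 bp
  78→88: 10 bp
  88→102: 14 bp
  102→111: 9 bp
  111→122: 11 bp
  122→132: 10 bp
  132→141: 9 bp
  141→144: 3 bp
  144→159: 15 bp
  159→168: 9 bp
  168→179: 11 bp
  179→185: 6 bp
  185→201: 16 bp
  201→209: 8 bp
  209→220: 11 bp
  220→231: 11 bp
  231→234: 3 bp
  234→247: 13 bp
  247→258: 11 bp
  258→269: 11 bp
  269→280: 11 bp
  280→293: 13 bp
  293→13 (wrap): 296-293+13 = 16 bp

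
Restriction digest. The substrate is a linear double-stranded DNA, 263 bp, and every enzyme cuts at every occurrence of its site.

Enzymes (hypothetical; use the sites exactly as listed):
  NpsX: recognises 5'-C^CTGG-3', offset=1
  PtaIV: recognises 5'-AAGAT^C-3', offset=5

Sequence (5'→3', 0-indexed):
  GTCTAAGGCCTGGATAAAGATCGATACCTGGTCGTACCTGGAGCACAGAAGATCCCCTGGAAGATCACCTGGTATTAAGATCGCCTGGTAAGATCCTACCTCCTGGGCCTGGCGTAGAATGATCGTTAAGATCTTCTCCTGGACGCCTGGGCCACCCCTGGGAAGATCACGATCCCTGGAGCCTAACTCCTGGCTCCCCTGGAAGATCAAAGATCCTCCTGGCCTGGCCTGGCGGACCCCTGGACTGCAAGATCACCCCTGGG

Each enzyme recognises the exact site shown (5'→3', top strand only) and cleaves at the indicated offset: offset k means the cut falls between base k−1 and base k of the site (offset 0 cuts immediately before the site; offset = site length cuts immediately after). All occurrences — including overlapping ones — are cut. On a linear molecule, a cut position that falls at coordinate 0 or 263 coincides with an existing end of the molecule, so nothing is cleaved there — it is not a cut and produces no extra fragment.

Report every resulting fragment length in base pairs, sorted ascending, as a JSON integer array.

Site scan:
  NpsX CCTGG/1: at [8, 26, 36, 55, 67, 83, 101, 107, 137, 145, 156, 174, 188, 197, 217, 222, 227, 238, 257] ⇒ [9, 27, 37, 56, 68, 84, 102, 108, 138, 146, 157, 175, 189, 198, 218, 223, 228, 239, 258]
  PtaIV AAGATC/5: at [16, 48, 60, 76, 89, 127, 162, 202, 209, 248] ⇒ [21, 53, 65, 81, 94, 132, 167, 207, 214, 253]

All cut coordinates (distinct, sorted): [9, 21, 27, 37, 53, 56, 65, 68, 81, 84, 94, 102, 108, 132, 138, 146, 157, 167, 175, 189, 198, 207, 214, 218, 223, 228, 239, 253, 258]

Fragment lengths:
  [0,9): 9 bp
  [9,21): 12 bp
  [21,27): 6 bp
  [27,37): 10 bp
  [37,53): 16 bp
  [53,56): 3 bp
  [56,65): 9 bp
  [65,68): 3 bp
  [68,81): 13 bp
  [81,84): 3 bp
  [84,94): 10 bp
  [94,102): 8 bp
  [102,108): 6 bp
  [108,132): 24 bp
  [132,138): 6 bp
  [138,146): 8 bp
  [146,157): 11 bp
  [157,167): 10 bp
  [167,175): 8 bp
  [175,189): 14 bp
  [189,198): 9 bp
  [198,207): 9 bp
  [207,214): 7 bp
  [214,218): 4 bp
  [218,223): 5 bp
  [223,228): 5 bp
  [228,239): 11 bp
  [239,253): 14 bp
  [253,258): 5 bp
  [258,263): 5 bp

[3,3,3,4,5,5,5,5,6,6,6,7,8,8,8,9,9,9,9,10,10,10,11,11,12,13,14,14,16,24]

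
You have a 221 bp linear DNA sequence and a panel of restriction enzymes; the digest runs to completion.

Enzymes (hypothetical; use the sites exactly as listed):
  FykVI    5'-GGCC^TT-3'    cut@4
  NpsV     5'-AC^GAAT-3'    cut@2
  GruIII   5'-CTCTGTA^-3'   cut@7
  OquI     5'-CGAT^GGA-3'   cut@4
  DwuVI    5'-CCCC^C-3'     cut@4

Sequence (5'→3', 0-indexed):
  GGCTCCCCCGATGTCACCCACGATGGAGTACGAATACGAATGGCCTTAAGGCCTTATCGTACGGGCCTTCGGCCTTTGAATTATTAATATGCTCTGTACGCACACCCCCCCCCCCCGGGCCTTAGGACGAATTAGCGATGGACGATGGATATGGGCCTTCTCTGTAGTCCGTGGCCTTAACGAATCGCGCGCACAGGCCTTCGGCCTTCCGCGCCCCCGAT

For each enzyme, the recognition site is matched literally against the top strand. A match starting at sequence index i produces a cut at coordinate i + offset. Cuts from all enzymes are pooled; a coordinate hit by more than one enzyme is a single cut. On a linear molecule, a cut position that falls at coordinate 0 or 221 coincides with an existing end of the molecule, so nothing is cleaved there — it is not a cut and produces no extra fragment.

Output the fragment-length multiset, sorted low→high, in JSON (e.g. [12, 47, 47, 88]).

[1,1,1,1,1,1,1,4,5,6,6,7,7,7,7,7,8,8,8,9,10,10,11,11,11,14,16,18,24]

Per-enzyme occurrences:
  FykVI GGCCTT/4: at [41, 49, 63, 70, 117, 153, 172, 195, 202] ⇒ [45, 53, 67, 74, 121, 157, 176, 199, 206]
  NpsV ACGAAT/2: at [29, 35, 126, 179] ⇒ [31, 37, 128, 181]
  GruIII CTCTGTA/7: at [91, 159] ⇒ [98, 166]
  OquI CGATGGA/4: at [20, 135, 142] ⇒ [24, 139, 146]
  DwuVI CCCCC/4: at [4, 104, 105, 106, 107, 108, 109, 110, 111, 213] ⇒ [8, 108, 109, 110, 111, 112, 113, 114, 115, 217]

Pooled cuts: [8, 24, 31, 37, 45, 53, 67, 74, 98, 108, 109, 110, 111, 112, 113, 114, 115, 121, 128, 139, 146, 157, 166, 176, 181, 199, 206, 217]

Fragment lengths:
  [0,8): 8 bp
  [8,24): 16 bp
  [24,31): 7 bp
  [31,37): 6 bp
  [37,45): 8 bp
  [45,53): 8 bp
  [53,67): 14 bp
  [67,74): 7 bp
  [74,98): 24 bp
  [98,108): 10 bp
  [108,109): 1 bp
  [109,110): 1 bp
  [110,111): 1 bp
  [111,112): 1 bp
  [112,113): 1 bp
  [113,114): 1 bp
  [114,115): 1 bp
  [115,121): 6 bp
  [121,128): 7 bp
  [128,139): 11 bp
  [139,146): 7 bp
  [146,157): 11 bp
  [157,166): 9 bp
  [166,176): 10 bp
  [176,181): 5 bp
  [181,199): 18 bp
  [199,206): 7 bp
  [206,217): 11 bp
  [217,221): 4 bp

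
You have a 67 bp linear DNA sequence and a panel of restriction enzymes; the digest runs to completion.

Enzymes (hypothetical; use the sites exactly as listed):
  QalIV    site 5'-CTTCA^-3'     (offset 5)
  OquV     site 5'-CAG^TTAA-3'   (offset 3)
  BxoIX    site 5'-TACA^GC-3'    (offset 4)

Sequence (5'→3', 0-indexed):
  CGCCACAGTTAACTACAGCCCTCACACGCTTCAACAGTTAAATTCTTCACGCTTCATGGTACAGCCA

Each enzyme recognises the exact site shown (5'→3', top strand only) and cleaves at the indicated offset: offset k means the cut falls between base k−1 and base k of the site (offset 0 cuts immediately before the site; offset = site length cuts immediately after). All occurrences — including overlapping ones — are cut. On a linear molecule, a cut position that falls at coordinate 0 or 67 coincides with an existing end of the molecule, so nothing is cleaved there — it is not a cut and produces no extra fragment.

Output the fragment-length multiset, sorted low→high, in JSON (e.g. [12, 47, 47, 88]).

Scan for sites:
  QalIV (CTTCA, off=5): starts [28, 44, 51] → cuts [33, 49, 56]
  OquV (CAGTTAA, off=3): starts [5, 34] → cuts [8, 37]
  BxoIX (TACAGC, off=4): starts [13, 59] → cuts [17, 63]

All cut coordinates (distinct, sorted): [8, 17, 33, 37, 49, 56, 63]

Fragments:
  [0,8): 8 bp
  [8,17): 9 bp
  [17,33): 16 bp
  [33,37): 4 bp
  [37,49): 12 bp
  [49,56): 7 bp
  [56,63): 7 bp
  [63,67): 4 bp

[4,4,7,7,8,9,12,16]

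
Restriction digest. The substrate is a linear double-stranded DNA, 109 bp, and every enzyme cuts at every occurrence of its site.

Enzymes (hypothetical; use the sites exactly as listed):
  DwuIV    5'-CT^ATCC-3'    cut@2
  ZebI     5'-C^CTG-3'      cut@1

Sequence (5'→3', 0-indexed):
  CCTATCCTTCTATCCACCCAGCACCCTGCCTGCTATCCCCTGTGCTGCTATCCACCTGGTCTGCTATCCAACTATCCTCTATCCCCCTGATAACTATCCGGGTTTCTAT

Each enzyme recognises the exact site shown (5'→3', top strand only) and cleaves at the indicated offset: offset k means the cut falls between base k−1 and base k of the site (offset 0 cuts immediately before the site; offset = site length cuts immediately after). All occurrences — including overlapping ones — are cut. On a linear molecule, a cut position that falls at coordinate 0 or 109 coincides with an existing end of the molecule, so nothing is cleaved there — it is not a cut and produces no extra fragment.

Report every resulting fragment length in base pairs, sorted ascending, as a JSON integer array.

Site scan:
  DwuIV (CTATCC, off=2): starts [1, 9, 32, 47, 63, 71, 78, 93] → cuts [3, 11, 34, 49, 65, 73, 80, 95]
  ZebI (CCTG, off=1): starts [24, 28, 38, 54, 85] → cuts [25, 29, 39, 55, 86]

Pooled cuts: [3, 11, 25, 29, 34, 39, 49, 55, 65, 73, 80, 86, 95]

Fragments:
  [0,3): 3 bp
  [3,11): 8 bp
  [11,25): 14 bp
  [25,29): 4 bp
  [29,34): 5 bp
  [34,39): 5 bp
  [39,49): 10 bp
  [49,55): 6 bp
  [55,65): 10 bp
  [65,73): 8 bp
  [73,80): 7 bp
  [80,86): 6 bp
  [86,95): 9 bp
  [95,109): 14 bp

[3,4,5,5,6,6,7,8,8,9,10,10,14,14]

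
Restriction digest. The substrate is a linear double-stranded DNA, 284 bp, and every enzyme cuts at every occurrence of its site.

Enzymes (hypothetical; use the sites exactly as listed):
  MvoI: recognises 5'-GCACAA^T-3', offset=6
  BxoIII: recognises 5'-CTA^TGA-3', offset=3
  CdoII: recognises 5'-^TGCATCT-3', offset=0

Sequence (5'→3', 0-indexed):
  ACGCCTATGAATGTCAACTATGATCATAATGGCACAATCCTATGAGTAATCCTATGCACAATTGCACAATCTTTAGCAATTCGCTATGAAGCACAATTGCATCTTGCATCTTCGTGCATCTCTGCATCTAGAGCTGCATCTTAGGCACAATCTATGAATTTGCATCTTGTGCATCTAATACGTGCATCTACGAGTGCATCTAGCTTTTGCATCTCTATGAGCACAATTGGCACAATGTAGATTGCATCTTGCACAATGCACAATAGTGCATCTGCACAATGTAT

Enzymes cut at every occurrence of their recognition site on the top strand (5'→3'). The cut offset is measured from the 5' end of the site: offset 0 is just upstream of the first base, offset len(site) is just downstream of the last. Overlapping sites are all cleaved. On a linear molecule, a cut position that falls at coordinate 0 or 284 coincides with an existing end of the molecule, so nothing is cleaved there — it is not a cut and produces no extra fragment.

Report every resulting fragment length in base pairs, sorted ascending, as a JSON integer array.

Site scan:
  MvoI (GCACAAT, off=6): starts [31, 55, 63, 90, 144, 220, 229, 250, 257, 273] → cuts [37, 61, 69, 96, 150, 226, 235, 256, 263, 279]
  BxoIII (CTATGA, off=3): starts [4, 17, 39, 83, 151, 214] → cuts [7, 20, 42, 86, 154, 217]
  CdoII (TGCATCT, off=0): starts [97, 104, 114, 122, 134, 160, 169, 182, 194, 207, 242, 266] → cuts [97, 104, 114, 122, 134, 160, 169, 182, 194, 207, 242, 266]

All cut coordinates (distinct, sorted): [7, 20, 37, 42, 61, 69, 86, 96, 97, 104, 114, 122, 134, 150, 154, 160, 169, 182, 194, 207, 217, 226, 235, 242, 256, 263, 266, 279]

Fragments:
  [0,7): 7 bp
  [7,20): 13 bp
  [20,37): 17 bp
  [37,42): 5 bp
  [42,61): 19 bp
  [61,69): 8 bp
  [69,86): 17 bp
  [86,96): 10 bp
  [96,97): 1 bp
  [97,104): 7 bp
  [104,114): 10 bp
  [114,122): 8 bp
  [122,134): 12 bp
  [134,150): 16 bp
  [150,154): 4 bp
  [154,160): 6 bp
  [160,169): 9 bp
  [169,182): 13 bp
  [182,194): 12 bp
  [194,207): 13 bp
  [207,217): 10 bp
  [217,226): 9 bp
  [226,235): 9 bp
  [235,242): 7 bp
  [242,256): 14 bp
  [256,263): 7 bp
  [263,266): 3 bp
  [266,279): 13 bp
  [279,284): 5 bp

[1,3,4,5,5,6,7,7,7,7,8,8,9,9,9,10,10,10,12,12,13,13,13,13,14,16,17,17,19]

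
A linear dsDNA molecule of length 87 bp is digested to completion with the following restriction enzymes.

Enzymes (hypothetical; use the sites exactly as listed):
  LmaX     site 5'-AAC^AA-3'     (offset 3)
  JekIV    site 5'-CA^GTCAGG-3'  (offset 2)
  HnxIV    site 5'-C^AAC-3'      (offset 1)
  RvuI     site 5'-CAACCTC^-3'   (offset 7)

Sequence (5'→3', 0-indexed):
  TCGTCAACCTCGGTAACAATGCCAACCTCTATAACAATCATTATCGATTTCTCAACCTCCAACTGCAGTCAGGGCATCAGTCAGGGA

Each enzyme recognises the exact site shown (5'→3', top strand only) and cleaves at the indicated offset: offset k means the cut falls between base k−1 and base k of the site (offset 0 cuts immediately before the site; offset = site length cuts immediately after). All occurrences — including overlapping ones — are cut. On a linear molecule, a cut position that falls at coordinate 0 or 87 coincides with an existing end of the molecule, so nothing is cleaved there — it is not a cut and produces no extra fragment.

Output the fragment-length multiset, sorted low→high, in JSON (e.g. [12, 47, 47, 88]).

[1,5,6,6,6,6,6,6,7,8,12,18]

Scan for sites:
  LmaX AACAA/3: at [14, 32] ⇒ [17, 35]
  JekIV CAGTCAGG/2: at [65, 77] ⇒ [67, 79]
  HnxIV CAAC/1: at [4, 22, 52, 59] ⇒ [5, 23, 53, 60]
  RvuI CAACCTC/7: at [4, 22, 52] ⇒ [11, 29, 59]

Pooled cuts: [5, 11, 17, 23, 29, 35, 53, 59, 60, 67, 79]

Fragment lengths:
  [0,5): 5 bp
  [5,11): 6 bp
  [11,17): 6 bp
  [17,23): 6 bp
  [23,29): 6 bp
  [29,35): 6 bp
  [35,53): 18 bp
  [53,59): 6 bp
  [59,60): 1 bp
  [60,67): 7 bp
  [67,79): 12 bp
  [79,87): 8 bp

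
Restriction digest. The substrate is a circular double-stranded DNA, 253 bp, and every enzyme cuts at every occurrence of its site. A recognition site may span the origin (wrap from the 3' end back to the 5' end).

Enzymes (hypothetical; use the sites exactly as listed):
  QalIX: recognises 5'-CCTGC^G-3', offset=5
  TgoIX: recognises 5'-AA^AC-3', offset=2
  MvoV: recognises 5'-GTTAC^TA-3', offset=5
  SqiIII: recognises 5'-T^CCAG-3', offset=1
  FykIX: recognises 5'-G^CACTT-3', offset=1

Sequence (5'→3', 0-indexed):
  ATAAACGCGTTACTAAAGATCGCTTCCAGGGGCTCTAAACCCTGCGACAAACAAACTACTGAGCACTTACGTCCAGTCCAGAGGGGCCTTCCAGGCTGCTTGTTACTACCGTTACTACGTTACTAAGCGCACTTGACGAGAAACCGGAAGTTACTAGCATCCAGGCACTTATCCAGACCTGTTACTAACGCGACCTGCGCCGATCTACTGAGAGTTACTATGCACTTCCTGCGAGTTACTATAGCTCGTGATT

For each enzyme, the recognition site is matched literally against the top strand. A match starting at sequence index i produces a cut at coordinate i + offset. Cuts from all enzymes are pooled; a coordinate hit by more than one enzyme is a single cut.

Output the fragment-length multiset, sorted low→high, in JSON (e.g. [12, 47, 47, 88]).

Scan for sites:
  QalIX (CCTGCG, off=5): starts [40, 193, 227] → cuts [45, 198, 232]
  TgoIX (AAAC, off=2): starts [2, 36, 48, 52, 140] → cuts [4, 38, 50, 54, 142]
  MvoV (GTTACTA, off=5): starts [8, 101, 110, 118, 149, 180, 213, 234] → cuts [13, 106, 115, 123, 154, 185, 218, 239]
  SqiIII (TCCAG, off=1): starts [24, 71, 76, 89, 159, 171] → cuts [25, 72, 77, 90, 160, 172]
  FykIX (GCACTT, off=1): starts [62, 128, 164, 221] → cuts [63, 129, 165, 222]

All cut coordinates (distinct, sorted): [4, 13, 25, 38, 45, 50, 54, 63, 72, 77, 90, 106, 115, 123, 129, 142, 154, 160, 165, 172, 185, 198, 218, 222, 232, 239]

Fragments:
  4→13: 9 bp
  13→25: 12 bp
  25→38: 13 bp
  38→45: 7 bp
  45→50: 5 bp
  50→54: 4 bp
  54→63: 9 bp
  63→72: 9 bp
  72→77: 5 bp
  77→90: 13 bp
  90→106: 16 bp
  106→115: 9 bp
  115→123: 8 bp
  123→129: 6 bp
  129→142: 13 bp
  142→154: 12 bp
  154→160: 6 bp
  160→165: 5 bp
  165→172: 7 bp
  172→185: 13 bp
  185→198: 13 bp
  198→218: 20 bp
  218→222: 4 bp
  222→232: 10 bp
  232→239: 7 bp
  239→4 (wrap): 253-239+4 = 18 bp

[4,4,5,5,5,6,6,7,7,7,8,9,9,9,9,10,12,12,13,13,13,13,13,16,18,20]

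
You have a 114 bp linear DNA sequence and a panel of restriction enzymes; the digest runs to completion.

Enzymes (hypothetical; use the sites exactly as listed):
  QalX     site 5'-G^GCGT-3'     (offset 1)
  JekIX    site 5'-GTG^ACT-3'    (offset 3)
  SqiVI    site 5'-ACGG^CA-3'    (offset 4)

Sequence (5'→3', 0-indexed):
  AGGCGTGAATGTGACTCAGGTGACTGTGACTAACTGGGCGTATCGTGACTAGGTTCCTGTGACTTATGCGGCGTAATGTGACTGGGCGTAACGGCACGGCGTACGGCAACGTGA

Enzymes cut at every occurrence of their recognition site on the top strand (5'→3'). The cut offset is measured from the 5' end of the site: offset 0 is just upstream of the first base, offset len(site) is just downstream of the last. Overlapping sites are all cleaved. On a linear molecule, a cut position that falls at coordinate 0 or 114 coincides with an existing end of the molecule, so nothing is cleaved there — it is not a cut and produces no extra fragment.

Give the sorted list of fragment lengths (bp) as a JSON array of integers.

[2,4,5,6,8,8,9,9,9,9,10,10,11,14]

Site scan:
  QalX (GGCGT, off=1): starts [1, 36, 69, 84, 97] → cuts [2, 37, 70, 85, 98]
  JekIX (GTGACT, off=3): starts [10, 19, 25, 44, 58, 77] → cuts [13, 22, 28, 47, 61, 80]
  SqiVI (ACGGCA, off=4): starts [90, 102] → cuts [94, 106]

All cut coordinates (distinct, sorted): [2, 13, 22, 28, 37, 47, 61, 70, 80, 85, 94, 98, 106]

Fragment lengths:
  [0,2): 2 bp
  [2,13): 11 bp
  [13,22): 9 bp
  [22,28): 6 bp
  [28,37): 9 bp
  [37,47): 10 bp
  [47,61): 14 bp
  [61,70): 9 bp
  [70,80): 10 bp
  [80,85): 5 bp
  [85,94): 9 bp
  [94,98): 4 bp
  [98,106): 8 bp
  [106,114): 8 bp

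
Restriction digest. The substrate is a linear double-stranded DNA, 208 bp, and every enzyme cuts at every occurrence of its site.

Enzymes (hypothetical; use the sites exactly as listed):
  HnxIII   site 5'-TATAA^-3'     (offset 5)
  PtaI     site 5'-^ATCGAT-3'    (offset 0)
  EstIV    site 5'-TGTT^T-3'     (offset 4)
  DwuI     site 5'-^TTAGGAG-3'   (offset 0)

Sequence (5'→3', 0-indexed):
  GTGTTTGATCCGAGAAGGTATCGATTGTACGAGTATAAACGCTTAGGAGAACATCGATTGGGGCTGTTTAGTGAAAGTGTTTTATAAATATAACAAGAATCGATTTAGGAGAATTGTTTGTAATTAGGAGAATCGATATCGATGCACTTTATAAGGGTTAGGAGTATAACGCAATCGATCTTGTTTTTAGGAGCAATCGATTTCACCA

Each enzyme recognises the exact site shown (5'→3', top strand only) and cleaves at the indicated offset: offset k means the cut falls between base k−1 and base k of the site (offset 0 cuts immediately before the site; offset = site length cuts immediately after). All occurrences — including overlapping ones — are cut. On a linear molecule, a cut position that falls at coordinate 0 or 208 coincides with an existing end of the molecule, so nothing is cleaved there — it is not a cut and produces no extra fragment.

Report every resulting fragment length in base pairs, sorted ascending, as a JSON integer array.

[1,3,4,4,5,5,5,6,6,6,6,8,9,10,12,12,13,13,14,14,16,17,19]

Per-enzyme occurrences:
  HnxIII TATAA/5: at [33, 82, 88, 149, 164] ⇒ [38, 87, 93, 154, 169]
  PtaI ATCGAT/0: at [19, 52, 98, 131, 137, 173, 195] ⇒ [19, 52, 98, 131, 137, 173, 195]
  EstIV TGTTT/4: at [1, 64, 77, 114, 181] ⇒ [5, 68, 81, 118, 185]
  DwuI TTAGGAG/0: at [42, 104, 123, 157, 186] ⇒ [42, 104, 123, 157, 186]

All cut coordinates (distinct, sorted): [5, 19, 38, 42, 52, 68, 81, 87, 93, 98, 104, 118, 123, 131, 137, 154, 157, 169, 173, 185, 186, 195]

Fragments:
  [0,5): 5 bp
  [5,19): 14 bp
  [19,38): 19 bp
  [38,42): 4 bp
  [42,52): 10 bp
  [52,68): 16 bp
  [68,81): 13 bp
  [81,87): 6 bp
  [87,93): 6 bp
  [93,98): 5 bp
  [98,104): 6 bp
  [104,118): 14 bp
  [118,123): 5 bp
  [123,131): 8 bp
  [131,137): 6 bp
  [137,154): 17 bp
  [154,157): 3 bp
  [157,169): 12 bp
  [169,173): 4 bp
  [173,185): 12 bp
  [185,186): 1 bp
  [186,195): 9 bp
  [195,208): 13 bp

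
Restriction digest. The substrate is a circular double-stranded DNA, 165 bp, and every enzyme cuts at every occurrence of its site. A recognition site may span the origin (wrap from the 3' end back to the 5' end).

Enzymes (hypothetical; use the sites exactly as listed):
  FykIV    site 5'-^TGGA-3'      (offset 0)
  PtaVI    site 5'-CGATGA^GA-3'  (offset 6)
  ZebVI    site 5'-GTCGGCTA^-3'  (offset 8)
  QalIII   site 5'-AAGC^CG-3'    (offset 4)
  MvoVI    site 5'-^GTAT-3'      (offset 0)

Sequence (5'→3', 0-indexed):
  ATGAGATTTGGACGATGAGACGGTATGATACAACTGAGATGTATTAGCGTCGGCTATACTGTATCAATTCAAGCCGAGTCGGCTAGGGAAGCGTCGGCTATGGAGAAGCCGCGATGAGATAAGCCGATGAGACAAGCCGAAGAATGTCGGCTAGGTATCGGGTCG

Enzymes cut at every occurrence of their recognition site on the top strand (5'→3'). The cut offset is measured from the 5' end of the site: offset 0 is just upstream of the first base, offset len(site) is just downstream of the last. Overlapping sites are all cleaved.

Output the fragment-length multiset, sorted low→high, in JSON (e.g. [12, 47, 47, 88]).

[1,4,4,4,6,7,7,8,9,10,11,14,15,15,16,16,18]

Scan for sites:
  FykIV TGGA/0: at [8, 100] ⇒ [8, 100]
  PtaVI CGATGAGA/6: at [12, 111, 124, 163] ⇒ [4, 18, 117, 130]
  ZebVI GTCGGCTA/8: at [48, 77, 92, 145] ⇒ [56, 85, 100, 153]
  QalIII AAGCCG/4: at [70, 105, 120, 133] ⇒ [74, 109, 124, 137]
  MvoVI GTAT/0: at [22, 40, 60, 154] ⇒ [22, 40, 60, 154]

Pooled cuts: [4, 8, 18, 22, 40, 56, 60, 74, 85, 100, 109, 117, 124, 130, 137, 153, 154]

Fragment lengths:
  4→8: 4 bp
  8→18: 10 bp
  18→22: 4 bp
  22→40: 18 bp
  40→56: 16 bp
  56→60: 4 bp
  60→74: 14 bp
  74→85: 11 bp
  85→100: 15 bp
  100→109: 9 bp
  109→117: 8 bp
  117→124: 7 bp
  124→130: 6 bp
  130→137: 7 bp
  137→153: 16 bp
  153→154: 1 bp
  154→4 (wrap): 165-154+4 = 15 bp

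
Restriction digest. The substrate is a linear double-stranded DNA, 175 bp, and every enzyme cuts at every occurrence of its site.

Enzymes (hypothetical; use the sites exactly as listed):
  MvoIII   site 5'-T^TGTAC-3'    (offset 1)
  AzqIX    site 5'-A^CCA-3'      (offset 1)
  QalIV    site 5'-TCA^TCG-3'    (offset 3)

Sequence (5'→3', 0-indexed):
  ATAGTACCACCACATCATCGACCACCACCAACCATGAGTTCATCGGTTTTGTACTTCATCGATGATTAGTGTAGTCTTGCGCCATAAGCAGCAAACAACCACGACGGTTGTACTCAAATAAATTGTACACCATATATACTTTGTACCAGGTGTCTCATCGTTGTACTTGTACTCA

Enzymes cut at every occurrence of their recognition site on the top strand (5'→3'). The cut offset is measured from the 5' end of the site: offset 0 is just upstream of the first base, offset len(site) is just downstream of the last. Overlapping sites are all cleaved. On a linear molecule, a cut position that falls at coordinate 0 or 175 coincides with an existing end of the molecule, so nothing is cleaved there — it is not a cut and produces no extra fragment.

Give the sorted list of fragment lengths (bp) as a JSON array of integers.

Scan for sites:
  MvoIII TTGTAC/1: at [48, 107, 122, 140, 160, 166] ⇒ [49, 108, 123, 141, 161, 167]
  AzqIX ACCA/1: at [5, 8, 20, 23, 26, 30, 97, 128, 144] ⇒ [6, 9, 21, 24, 27, 31, 98, 129, 145]
  QalIV TCATCG/3: at [14, 39, 55, 154] ⇒ [17, 42, 58, 157]

Pooled cuts: [6, 9, 17, 21, 24, 27, 31, 42, 49, 58, 98, 108, 123, 129, 141, 145, 157, 161, 167]

Fragments:
  [0,6): 6 bp
  [6,9): 3 bp
  [9,17): 8 bp
  [17,21): 4 bp
  [21,24): 3 bp
  [24,27): 3 bp
  [27,31): 4 bp
  [31,42): 11 bp
  [42,49): 7 bp
  [49,58): 9 bp
  [58,98): 40 bp
  [98,108): 10 bp
  [108,123): 15 bp
  [123,129): 6 bp
  [129,141): 12 bp
  [141,145): 4 bp
  [145,157): 12 bp
  [157,161): 4 bp
  [161,167): 6 bp
  [167,175): 8 bp

[3,3,3,4,4,4,4,6,6,6,7,8,8,9,10,11,12,12,15,40]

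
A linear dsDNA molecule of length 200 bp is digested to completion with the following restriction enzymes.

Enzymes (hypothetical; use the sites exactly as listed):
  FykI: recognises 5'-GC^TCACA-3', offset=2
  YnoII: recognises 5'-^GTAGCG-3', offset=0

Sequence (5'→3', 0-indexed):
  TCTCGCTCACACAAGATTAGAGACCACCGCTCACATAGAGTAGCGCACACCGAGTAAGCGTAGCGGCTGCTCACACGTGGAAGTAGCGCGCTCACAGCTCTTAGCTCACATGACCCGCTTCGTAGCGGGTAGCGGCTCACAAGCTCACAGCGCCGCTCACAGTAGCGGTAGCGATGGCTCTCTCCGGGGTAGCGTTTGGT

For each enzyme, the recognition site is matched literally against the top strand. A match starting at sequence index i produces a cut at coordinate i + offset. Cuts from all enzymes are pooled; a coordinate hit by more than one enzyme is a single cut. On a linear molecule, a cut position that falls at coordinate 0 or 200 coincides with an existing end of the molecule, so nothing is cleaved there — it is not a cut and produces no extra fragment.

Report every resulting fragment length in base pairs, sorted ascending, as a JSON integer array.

Scan for sites:
  FykI GCTCACA/2: at [4, 28, 68, 89, 103, 134, 142, 154] ⇒ [6, 30, 70, 91, 105, 136, 144, 156]
  YnoII GTAGCG/0: at [39, 59, 82, 121, 128, 161, 167, 188] ⇒ [39, 59, 82, 121, 128, 161, 167, 188]

All cut coordinates (distinct, sorted): [6, 30, 39, 59, 70, 82, 91, 105, 121, 128, 136, 144, 156, 161, 167, 188]

Fragments:
  [0,6): 6 bp
  [6,30): 24 bp
  [30,39): 9 bp
  [39,59): 20 bp
  [59,70): 11 bp
  [70,82): 12 bp
  [82,91): 9 bp
  [91,105): 14 bp
  [105,121): 16 bp
  [121,128): 7 bp
  [128,136): 8 bp
  [136,144): 8 bp
  [144,156): 12 bp
  [156,161): 5 bp
  [161,167): 6 bp
  [167,188): 21 bp
  [188,200): 12 bp

[5,6,6,7,8,8,9,9,11,12,12,12,14,16,20,21,24]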